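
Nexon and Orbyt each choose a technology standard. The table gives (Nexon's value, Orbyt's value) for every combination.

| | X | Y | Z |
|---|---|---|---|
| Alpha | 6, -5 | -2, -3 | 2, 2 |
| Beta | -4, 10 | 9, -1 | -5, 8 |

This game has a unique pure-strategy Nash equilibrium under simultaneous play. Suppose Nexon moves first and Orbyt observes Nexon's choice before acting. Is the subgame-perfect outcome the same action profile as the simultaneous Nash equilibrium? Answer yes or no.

Backward induction with Nexon moving first.
- Alpha → Orbyt plays Z (best of -5, -3, 2); Nexon gets 2.
- Beta → Orbyt plays X (best of 10, -1, 8); Nexon gets -4.
Nexon's induced payoffs are 2, -4, so Nexon commits to Alpha. Subgame-perfect outcome: (Alpha, Z) with payoffs (2, 2).
Under simultaneous play:
Nexon's best replies: X→Alpha; Y→Beta; Z→Alpha.
Orbyt's best replies: Alpha→Z; Beta→X.
Only (Alpha, Z) has each player best-responding; Nash payoffs (2, 2).
Sequential outcome (Alpha, Z) coincides with the Nash profile (Alpha, Z).

yes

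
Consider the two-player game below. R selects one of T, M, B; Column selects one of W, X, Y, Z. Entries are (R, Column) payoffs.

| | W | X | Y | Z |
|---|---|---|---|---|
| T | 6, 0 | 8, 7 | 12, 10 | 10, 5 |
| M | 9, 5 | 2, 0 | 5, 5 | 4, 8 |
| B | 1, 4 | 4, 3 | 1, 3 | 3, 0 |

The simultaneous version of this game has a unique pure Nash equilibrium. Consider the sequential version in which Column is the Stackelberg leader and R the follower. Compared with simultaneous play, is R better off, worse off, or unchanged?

Work backward from R's decision.
- W: R compares 6, 9, 1 and picks M; Column would get 5.
- X: R compares 8, 2, 4 and picks T; Column would get 7.
- Y: R compares 12, 5, 1 and picks T; Column would get 10.
- Z: R compares 10, 4, 3 and picks T; Column would get 5.
Maximizing over 5, 7, 10, 5, Column chooses Y. Subgame-perfect outcome: (T, Y) with payoffs (12, 10).
Now find the simultaneous Nash equilibrium.
R's best replies: W→M; X→T; Y→T; Z→T.
Column's best replies: T→Y; M→Z; B→W.
The unique mutual best reply is (T, Y), giving (12, 10).
R earns 12 sequentially versus 12 at the Nash outcome: unchanged.

unchanged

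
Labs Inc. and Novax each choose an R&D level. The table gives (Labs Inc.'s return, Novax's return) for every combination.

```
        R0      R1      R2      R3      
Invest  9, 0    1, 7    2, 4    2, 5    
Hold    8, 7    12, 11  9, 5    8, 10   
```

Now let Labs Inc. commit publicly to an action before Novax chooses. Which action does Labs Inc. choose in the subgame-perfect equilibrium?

Backward induction with Labs Inc. moving first.
- Invest: Novax compares 0, 7, 4, 5 and picks R1; Labs Inc. would get 1.
- Hold: Novax compares 7, 11, 5, 10 and picks R1; Labs Inc. would get 12.
Among 1, 12, the best is 12 at Hold. Subgame-perfect outcome: (Hold, R1) with payoffs (12, 11).

Hold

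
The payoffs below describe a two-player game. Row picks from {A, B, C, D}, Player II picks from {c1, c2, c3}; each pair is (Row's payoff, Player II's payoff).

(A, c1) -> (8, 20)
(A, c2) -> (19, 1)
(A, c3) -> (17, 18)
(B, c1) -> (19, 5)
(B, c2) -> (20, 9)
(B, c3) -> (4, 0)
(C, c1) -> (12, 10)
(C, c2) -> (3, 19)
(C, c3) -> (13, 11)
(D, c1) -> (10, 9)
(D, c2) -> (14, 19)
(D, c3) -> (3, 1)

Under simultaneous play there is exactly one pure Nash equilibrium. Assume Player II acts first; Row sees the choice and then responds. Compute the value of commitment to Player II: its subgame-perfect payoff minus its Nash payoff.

9

Row best-responds to each possible Player II move:
- c1: Row compares 8, 19, 12, 10 and picks B; Player II would get 5.
- c2: Row compares 19, 20, 3, 14 and picks B; Player II would get 9.
- c3: Row compares 17, 4, 13, 3 and picks A; Player II would get 18.
Among 5, 9, 18, the best is 18 at c3. Subgame-perfect outcome: (A, c3) with payoffs (17, 18).
Now find the simultaneous Nash equilibrium.
Row's best replies: c1→B; c2→B; c3→A.
Player II's best replies: A→c1; B→c2; C→c2; D→c2.
Only (B, c2) has each player best-responding; Nash payoffs (20, 9).
Player II's commitment gain: 18 − 9 = 9.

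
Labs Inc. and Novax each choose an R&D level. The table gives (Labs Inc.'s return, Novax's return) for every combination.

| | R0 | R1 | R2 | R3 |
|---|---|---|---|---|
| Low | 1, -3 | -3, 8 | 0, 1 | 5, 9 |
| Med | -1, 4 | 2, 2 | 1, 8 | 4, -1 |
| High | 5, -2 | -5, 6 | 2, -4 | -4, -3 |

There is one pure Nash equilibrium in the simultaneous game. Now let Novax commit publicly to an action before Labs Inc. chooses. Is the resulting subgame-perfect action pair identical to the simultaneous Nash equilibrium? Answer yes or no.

yes

Backward induction with Novax moving first.
- R0: Labs Inc. compares 1, -1, 5 and picks High; Novax would get -2.
- R1: Labs Inc. compares -3, 2, -5 and picks Med; Novax would get 2.
- R2: Labs Inc. compares 0, 1, 2 and picks High; Novax would get -4.
- R3: Labs Inc. compares 5, 4, -4 and picks Low; Novax would get 9.
Maximizing over -2, 2, -4, 9, Novax chooses R3. Subgame-perfect outcome: (Low, R3) with payoffs (5, 9).
Now find the simultaneous Nash equilibrium.
Labs Inc.'s best replies: R0→High; R1→Med; R2→High; R3→Low.
Novax's best replies: Low→R3; Med→R2; High→R1.
Only (Low, R3) has each player best-responding; Nash payoffs (5, 9).
Sequential outcome (Low, R3) coincides with the Nash profile (Low, R3).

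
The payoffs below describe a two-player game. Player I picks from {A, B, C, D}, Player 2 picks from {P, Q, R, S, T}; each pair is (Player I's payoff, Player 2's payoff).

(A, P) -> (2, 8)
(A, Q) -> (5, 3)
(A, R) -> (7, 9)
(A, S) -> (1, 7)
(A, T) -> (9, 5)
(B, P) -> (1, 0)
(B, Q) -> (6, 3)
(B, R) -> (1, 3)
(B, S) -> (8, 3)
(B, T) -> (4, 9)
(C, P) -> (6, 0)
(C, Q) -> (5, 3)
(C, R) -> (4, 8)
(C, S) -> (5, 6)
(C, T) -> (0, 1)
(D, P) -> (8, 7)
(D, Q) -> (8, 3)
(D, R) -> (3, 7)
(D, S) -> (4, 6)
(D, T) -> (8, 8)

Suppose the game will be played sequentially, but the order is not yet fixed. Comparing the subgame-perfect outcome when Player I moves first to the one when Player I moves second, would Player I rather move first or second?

If Player I leads: Player 2's best replies are A→R, B→T, C→R, D→T; Player I's induced payoffs 7, 4, 4, 8; outcome (D, T), payoffs (8, 8).
If Player 2 leads: Player I's best replies are P→D, Q→D, R→A, S→B, T→A; Player 2's induced payoffs 7, 3, 9, 3, 5; outcome (A, R), payoffs (7, 9).
Player I gets 8 moving first and 7 moving second, so Player I prefers to move first.

first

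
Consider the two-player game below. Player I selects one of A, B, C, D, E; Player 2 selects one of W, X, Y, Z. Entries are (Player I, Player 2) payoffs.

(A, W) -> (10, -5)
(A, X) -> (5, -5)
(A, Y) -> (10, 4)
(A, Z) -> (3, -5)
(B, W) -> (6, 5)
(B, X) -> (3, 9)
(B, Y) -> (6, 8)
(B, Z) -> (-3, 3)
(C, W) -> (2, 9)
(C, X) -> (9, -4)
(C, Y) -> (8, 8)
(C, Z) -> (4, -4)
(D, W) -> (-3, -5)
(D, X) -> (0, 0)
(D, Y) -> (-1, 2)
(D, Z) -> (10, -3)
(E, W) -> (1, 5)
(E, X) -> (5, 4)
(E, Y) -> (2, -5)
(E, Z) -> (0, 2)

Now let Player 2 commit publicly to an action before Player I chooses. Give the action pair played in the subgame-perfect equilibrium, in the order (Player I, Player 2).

Work backward from Player I's decision.
- W: Player I compares 10, 6, 2, -3, 1 and picks A; Player 2 would get -5.
- X: Player I compares 5, 3, 9, 0, 5 and picks C; Player 2 would get -4.
- Y: Player I compares 10, 6, 8, -1, 2 and picks A; Player 2 would get 4.
- Z: Player I compares 3, -3, 4, 10, 0 and picks D; Player 2 would get -3.
Player 2's induced payoffs are -5, -4, 4, -3, so Player 2 commits to Y. Subgame-perfect outcome: (A, Y) with payoffs (10, 4).

(A, Y)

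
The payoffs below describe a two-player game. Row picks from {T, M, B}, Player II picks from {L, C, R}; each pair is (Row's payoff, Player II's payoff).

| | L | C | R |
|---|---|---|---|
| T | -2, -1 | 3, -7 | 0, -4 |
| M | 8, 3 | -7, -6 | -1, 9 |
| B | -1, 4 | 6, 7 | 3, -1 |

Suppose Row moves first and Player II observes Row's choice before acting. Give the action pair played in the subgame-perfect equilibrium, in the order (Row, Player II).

(B, C)

Player II best-responds to each possible Row move:
- T → Player II plays L (best of -1, -7, -4); Row gets -2.
- M → Player II plays R (best of 3, -6, 9); Row gets -1.
- B → Player II plays C (best of 4, 7, -1); Row gets 6.
Among -2, -1, 6, the best is 6 at B. Subgame-perfect outcome: (B, C) with payoffs (6, 7).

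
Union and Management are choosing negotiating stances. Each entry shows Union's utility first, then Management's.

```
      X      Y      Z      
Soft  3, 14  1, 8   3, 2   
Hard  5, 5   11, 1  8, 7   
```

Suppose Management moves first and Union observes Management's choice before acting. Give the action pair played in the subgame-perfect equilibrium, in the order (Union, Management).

(Hard, Z)

Work backward from Union's decision.
- X → Union plays Hard (best of 3, 5); Management gets 5.
- Y → Union plays Hard (best of 1, 11); Management gets 1.
- Z → Union plays Hard (best of 3, 8); Management gets 7.
Among 5, 1, 7, the best is 7 at Z. Subgame-perfect outcome: (Hard, Z) with payoffs (8, 7).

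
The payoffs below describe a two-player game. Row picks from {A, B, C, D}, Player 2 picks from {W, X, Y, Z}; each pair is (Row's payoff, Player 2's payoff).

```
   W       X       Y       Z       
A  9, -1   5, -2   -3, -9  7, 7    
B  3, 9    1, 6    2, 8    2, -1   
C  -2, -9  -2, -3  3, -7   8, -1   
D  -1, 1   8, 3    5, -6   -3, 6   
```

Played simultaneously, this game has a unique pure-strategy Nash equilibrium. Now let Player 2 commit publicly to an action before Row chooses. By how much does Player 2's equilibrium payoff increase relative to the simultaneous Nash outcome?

4

Solve by backward induction (Player 2 leads).
- W: Row compares 9, 3, -2, -1 and picks A; Player 2 would get -1.
- X: Row compares 5, 1, -2, 8 and picks D; Player 2 would get 3.
- Y: Row compares -3, 2, 3, 5 and picks D; Player 2 would get -6.
- Z: Row compares 7, 2, 8, -3 and picks C; Player 2 would get -1.
Player 2's induced payoffs are -1, 3, -6, -1, so Player 2 commits to X. Subgame-perfect outcome: (D, X) with payoffs (8, 3).
Now find the simultaneous Nash equilibrium.
Row's best replies: W→A; X→D; Y→D; Z→C.
Player 2's best replies: A→Z; B→W; C→Z; D→Z.
The unique mutual best reply is (C, Z), giving (8, -1).
Player 2's commitment gain: 3 − -1 = 4.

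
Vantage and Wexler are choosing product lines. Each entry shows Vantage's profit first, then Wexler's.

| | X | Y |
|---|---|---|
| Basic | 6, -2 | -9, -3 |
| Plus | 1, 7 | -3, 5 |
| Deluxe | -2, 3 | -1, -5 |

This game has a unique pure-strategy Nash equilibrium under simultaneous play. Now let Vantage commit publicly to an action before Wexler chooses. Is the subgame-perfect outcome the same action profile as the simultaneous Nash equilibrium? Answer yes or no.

yes

Backward induction with Vantage moving first.
- Basic: Wexler compares -2, -3 and picks X; Vantage would get 6.
- Plus: Wexler compares 7, 5 and picks X; Vantage would get 1.
- Deluxe: Wexler compares 3, -5 and picks X; Vantage would get -2.
Maximizing over 6, 1, -2, Vantage chooses Basic. Subgame-perfect outcome: (Basic, X) with payoffs (6, -2).
For the simultaneous game, intersect best replies.
Vantage's best replies: X→Basic; Y→Deluxe.
Wexler's best replies: Basic→X; Plus→X; Deluxe→X.
Only (Basic, X) has each player best-responding; Nash payoffs (6, -2).
Sequential outcome (Basic, X) coincides with the Nash profile (Basic, X).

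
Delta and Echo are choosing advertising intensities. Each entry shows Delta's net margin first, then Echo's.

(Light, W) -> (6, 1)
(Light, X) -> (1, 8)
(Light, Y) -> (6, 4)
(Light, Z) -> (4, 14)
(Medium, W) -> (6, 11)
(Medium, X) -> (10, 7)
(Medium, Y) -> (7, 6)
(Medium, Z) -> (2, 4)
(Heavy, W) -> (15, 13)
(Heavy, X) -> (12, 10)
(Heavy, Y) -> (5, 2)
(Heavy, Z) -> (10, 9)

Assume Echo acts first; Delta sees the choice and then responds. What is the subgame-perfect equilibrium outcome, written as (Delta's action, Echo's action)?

(Heavy, W)

Backward induction with Echo moving first.
- W: BR = Heavy, leader payoff 13.
- X: BR = Heavy, leader payoff 10.
- Y: BR = Medium, leader payoff 6.
- Z: BR = Heavy, leader payoff 9.
Echo's induced payoffs are 13, 10, 6, 9, so Echo commits to W. Subgame-perfect outcome: (Heavy, W) with payoffs (15, 13).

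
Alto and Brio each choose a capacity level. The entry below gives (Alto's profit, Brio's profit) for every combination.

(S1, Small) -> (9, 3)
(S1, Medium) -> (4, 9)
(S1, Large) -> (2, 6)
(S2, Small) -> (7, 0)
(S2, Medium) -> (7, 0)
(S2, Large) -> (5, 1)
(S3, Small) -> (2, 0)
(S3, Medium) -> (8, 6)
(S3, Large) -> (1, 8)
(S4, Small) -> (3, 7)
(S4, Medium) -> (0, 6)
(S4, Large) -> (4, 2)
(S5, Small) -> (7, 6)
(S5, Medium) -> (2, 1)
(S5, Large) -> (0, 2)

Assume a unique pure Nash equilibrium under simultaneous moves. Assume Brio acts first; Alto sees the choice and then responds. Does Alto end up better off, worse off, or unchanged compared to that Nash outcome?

better off

Alto best-responds to each possible Brio move:
- Small: Alto compares 9, 7, 2, 3, 7 and picks S1; Brio would get 3.
- Medium: Alto compares 4, 7, 8, 0, 2 and picks S3; Brio would get 6.
- Large: Alto compares 2, 5, 1, 4, 0 and picks S2; Brio would get 1.
Brio's induced payoffs are 3, 6, 1, so Brio commits to Medium. Subgame-perfect outcome: (S3, Medium) with payoffs (8, 6).
For the simultaneous game, intersect best replies.
Alto's best replies: Small→S1; Medium→S3; Large→S2.
Brio's best replies: S1→Medium; S2→Large; S3→Large; S4→Small; S5→Small.
The unique mutual best reply is (S2, Large), giving (5, 1).
Alto earns 8 sequentially versus 5 at the Nash outcome: better off.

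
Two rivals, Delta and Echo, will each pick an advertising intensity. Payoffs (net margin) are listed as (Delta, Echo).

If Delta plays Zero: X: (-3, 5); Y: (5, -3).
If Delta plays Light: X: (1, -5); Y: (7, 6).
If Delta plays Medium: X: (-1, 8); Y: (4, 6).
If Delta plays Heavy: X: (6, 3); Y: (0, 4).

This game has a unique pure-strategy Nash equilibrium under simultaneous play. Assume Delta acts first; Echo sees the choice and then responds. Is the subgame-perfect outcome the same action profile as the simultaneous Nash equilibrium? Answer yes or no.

Echo best-responds to each possible Delta move:
- Zero: BR = X, leader payoff -3.
- Light: BR = Y, leader payoff 7.
- Medium: BR = X, leader payoff -1.
- Heavy: BR = Y, leader payoff 0.
Maximizing over -3, 7, -1, 0, Delta chooses Light. Subgame-perfect outcome: (Light, Y) with payoffs (7, 6).
Now find the simultaneous Nash equilibrium.
Delta's best replies: X→Heavy; Y→Light.
Echo's best replies: Zero→X; Light→Y; Medium→X; Heavy→Y.
Only (Light, Y) has each player best-responding; Nash payoffs (7, 6).
Sequential outcome (Light, Y) coincides with the Nash profile (Light, Y).

yes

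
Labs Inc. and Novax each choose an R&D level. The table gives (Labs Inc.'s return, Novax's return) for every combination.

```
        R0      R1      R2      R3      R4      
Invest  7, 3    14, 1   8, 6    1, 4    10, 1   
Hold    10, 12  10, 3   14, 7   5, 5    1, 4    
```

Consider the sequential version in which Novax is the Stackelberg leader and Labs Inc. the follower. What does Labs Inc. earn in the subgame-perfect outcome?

10

Backward induction with Novax moving first.
- R0: Labs Inc. compares 7, 10 and picks Hold; Novax would get 12.
- R1: Labs Inc. compares 14, 10 and picks Invest; Novax would get 1.
- R2: Labs Inc. compares 8, 14 and picks Hold; Novax would get 7.
- R3: Labs Inc. compares 1, 5 and picks Hold; Novax would get 5.
- R4: Labs Inc. compares 10, 1 and picks Invest; Novax would get 1.
Maximizing over 12, 1, 7, 5, 1, Novax chooses R0. Subgame-perfect outcome: (Hold, R0) with payoffs (10, 12).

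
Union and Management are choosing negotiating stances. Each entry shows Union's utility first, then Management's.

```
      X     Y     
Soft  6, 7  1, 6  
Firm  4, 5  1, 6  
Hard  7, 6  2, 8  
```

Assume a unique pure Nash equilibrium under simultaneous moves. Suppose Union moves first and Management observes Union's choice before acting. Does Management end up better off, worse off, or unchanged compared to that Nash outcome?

Management best-responds to each possible Union move:
- Soft: BR = X, leader payoff 6.
- Firm: BR = Y, leader payoff 1.
- Hard: BR = Y, leader payoff 2.
Among 6, 1, 2, the best is 6 at Soft. Subgame-perfect outcome: (Soft, X) with payoffs (6, 7).
For the simultaneous game, intersect best replies.
Union's best replies: X→Hard; Y→Hard.
Management's best replies: Soft→X; Firm→Y; Hard→Y.
The unique mutual best reply is (Hard, Y), giving (2, 8).
Management earns 7 sequentially versus 8 at the Nash outcome: worse off.

worse off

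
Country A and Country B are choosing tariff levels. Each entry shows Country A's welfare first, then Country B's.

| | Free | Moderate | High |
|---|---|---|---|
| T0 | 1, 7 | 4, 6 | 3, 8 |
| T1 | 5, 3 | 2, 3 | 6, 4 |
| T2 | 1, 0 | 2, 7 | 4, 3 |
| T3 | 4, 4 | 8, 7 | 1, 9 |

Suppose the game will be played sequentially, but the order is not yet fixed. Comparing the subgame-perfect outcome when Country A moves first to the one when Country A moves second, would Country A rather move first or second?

second

If Country A leads: Country B's best replies are T0→High, T1→High, T2→Moderate, T3→High; Country A's induced payoffs 3, 6, 2, 1; outcome (T1, High), payoffs (6, 4).
If Country B leads: Country A's best replies are Free→T1, Moderate→T3, High→T1; Country B's induced payoffs 3, 7, 4; outcome (T3, Moderate), payoffs (8, 7).
Country A gets 6 moving first and 8 moving second, so Country A prefers to move second.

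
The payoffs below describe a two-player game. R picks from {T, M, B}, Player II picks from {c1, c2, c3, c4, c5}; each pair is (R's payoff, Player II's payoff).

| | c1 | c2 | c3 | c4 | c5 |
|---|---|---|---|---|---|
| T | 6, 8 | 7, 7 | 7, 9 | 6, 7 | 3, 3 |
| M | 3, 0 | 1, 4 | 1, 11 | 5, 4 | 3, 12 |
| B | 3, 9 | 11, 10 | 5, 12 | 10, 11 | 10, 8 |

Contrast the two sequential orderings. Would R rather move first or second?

If R leads: Player II's best replies are T→c3, M→c5, B→c3; R's induced payoffs 7, 3, 5; outcome (T, c3), payoffs (7, 9).
If Player II leads: R's best replies are c1→T, c2→B, c3→T, c4→B, c5→B; Player II's induced payoffs 8, 10, 9, 11, 8; outcome (B, c4), payoffs (10, 11).
R gets 7 moving first and 10 moving second, so R prefers to move second.

second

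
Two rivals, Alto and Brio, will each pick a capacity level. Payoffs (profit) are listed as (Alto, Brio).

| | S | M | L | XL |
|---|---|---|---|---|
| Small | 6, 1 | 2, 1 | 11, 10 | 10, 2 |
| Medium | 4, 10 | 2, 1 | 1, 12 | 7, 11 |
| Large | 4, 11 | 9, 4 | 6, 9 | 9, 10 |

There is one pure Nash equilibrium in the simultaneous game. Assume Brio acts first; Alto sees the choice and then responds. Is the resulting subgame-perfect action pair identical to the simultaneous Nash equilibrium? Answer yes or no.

Alto best-responds to each possible Brio move:
- S: BR = Small, leader payoff 1.
- M: BR = Large, leader payoff 4.
- L: BR = Small, leader payoff 10.
- XL: BR = Small, leader payoff 2.
Maximizing over 1, 4, 10, 2, Brio chooses L. Subgame-perfect outcome: (Small, L) with payoffs (11, 10).
Under simultaneous play:
Alto's best replies: S→Small; M→Large; L→Small; XL→Small.
Brio's best replies: Small→L; Medium→L; Large→S.
Only (Small, L) has each player best-responding; Nash payoffs (11, 10).
Sequential outcome (Small, L) coincides with the Nash profile (Small, L).

yes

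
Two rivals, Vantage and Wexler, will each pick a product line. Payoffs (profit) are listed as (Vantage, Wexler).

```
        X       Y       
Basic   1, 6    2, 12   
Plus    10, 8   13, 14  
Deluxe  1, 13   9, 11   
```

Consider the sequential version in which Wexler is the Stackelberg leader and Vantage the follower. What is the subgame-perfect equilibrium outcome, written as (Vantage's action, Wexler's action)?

(Plus, Y)

Work backward from Vantage's decision.
- X → Vantage plays Plus (best of 1, 10, 1); Wexler gets 8.
- Y → Vantage plays Plus (best of 2, 13, 9); Wexler gets 14.
Wexler's induced payoffs are 8, 14, so Wexler commits to Y. Subgame-perfect outcome: (Plus, Y) with payoffs (13, 14).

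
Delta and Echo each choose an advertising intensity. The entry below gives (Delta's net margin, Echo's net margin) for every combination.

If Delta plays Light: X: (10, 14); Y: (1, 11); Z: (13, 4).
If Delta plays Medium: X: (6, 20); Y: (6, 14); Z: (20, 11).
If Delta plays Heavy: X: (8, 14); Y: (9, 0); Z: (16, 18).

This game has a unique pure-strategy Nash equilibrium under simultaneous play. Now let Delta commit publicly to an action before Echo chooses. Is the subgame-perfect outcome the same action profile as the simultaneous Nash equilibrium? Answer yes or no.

no

Solve by backward induction (Delta leads).
- Light: BR = X, leader payoff 10.
- Medium: BR = X, leader payoff 6.
- Heavy: BR = Z, leader payoff 16.
Maximizing over 10, 6, 16, Delta chooses Heavy. Subgame-perfect outcome: (Heavy, Z) with payoffs (16, 18).
Under simultaneous play:
Delta's best replies: X→Light; Y→Heavy; Z→Medium.
Echo's best replies: Light→X; Medium→X; Heavy→Z.
Only (Light, X) has each player best-responding; Nash payoffs (10, 14).
Sequential outcome (Heavy, Z) differs from the Nash profile (Light, X).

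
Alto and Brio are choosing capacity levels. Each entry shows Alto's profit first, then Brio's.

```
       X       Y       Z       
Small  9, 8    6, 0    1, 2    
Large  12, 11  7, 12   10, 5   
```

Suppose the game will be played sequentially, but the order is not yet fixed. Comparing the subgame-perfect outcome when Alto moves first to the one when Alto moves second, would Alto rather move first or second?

first

If Alto leads: Brio's best replies are Small→X, Large→Y; Alto's induced payoffs 9, 7; outcome (Small, X), payoffs (9, 8).
If Brio leads: Alto's best replies are X→Large, Y→Large, Z→Large; Brio's induced payoffs 11, 12, 5; outcome (Large, Y), payoffs (7, 12).
Alto gets 9 moving first and 7 moving second, so Alto prefers to move first.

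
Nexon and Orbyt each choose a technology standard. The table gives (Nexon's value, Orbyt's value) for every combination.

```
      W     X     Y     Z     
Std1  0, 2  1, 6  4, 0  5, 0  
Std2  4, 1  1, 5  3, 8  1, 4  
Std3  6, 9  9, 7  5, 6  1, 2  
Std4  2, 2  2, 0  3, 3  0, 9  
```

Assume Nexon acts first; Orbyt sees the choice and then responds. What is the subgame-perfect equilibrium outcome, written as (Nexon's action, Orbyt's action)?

(Std3, W)

Work backward from Orbyt's decision.
- Std1 → Orbyt plays X (best of 2, 6, 0, 0); Nexon gets 1.
- Std2 → Orbyt plays Y (best of 1, 5, 8, 4); Nexon gets 3.
- Std3 → Orbyt plays W (best of 9, 7, 6, 2); Nexon gets 6.
- Std4 → Orbyt plays Z (best of 2, 0, 3, 9); Nexon gets 0.
Nexon's induced payoffs are 1, 3, 6, 0, so Nexon commits to Std3. Subgame-perfect outcome: (Std3, W) with payoffs (6, 9).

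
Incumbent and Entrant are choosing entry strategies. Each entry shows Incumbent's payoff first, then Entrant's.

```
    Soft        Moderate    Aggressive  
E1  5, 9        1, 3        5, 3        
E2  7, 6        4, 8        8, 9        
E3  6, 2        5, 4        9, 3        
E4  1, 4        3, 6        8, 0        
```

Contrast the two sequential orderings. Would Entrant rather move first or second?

second

If Incumbent leads: Entrant's best replies are E1→Soft, E2→Aggressive, E3→Moderate, E4→Moderate; Incumbent's induced payoffs 5, 8, 5, 3; outcome (E2, Aggressive), payoffs (8, 9).
If Entrant leads: Incumbent's best replies are Soft→E2, Moderate→E3, Aggressive→E3; Entrant's induced payoffs 6, 4, 3; outcome (E2, Soft), payoffs (7, 6).
Entrant gets 6 moving first and 9 moving second, so Entrant prefers to move second.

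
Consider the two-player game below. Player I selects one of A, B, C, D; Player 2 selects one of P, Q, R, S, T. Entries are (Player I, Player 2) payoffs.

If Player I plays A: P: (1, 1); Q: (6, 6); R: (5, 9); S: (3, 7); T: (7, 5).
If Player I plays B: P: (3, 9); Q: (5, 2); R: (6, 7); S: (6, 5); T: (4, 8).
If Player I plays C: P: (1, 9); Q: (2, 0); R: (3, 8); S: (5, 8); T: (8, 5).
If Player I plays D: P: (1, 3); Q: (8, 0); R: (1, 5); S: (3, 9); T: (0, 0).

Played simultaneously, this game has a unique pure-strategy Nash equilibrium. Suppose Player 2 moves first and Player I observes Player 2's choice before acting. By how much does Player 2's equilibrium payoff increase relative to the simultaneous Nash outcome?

0

Backward induction with Player 2 moving first.
- P → Player I plays B (best of 1, 3, 1, 1); Player 2 gets 9.
- Q → Player I plays D (best of 6, 5, 2, 8); Player 2 gets 0.
- R → Player I plays B (best of 5, 6, 3, 1); Player 2 gets 7.
- S → Player I plays B (best of 3, 6, 5, 3); Player 2 gets 5.
- T → Player I plays C (best of 7, 4, 8, 0); Player 2 gets 5.
Among 9, 0, 7, 5, 5, the best is 9 at P. Subgame-perfect outcome: (B, P) with payoffs (3, 9).
For the simultaneous game, intersect best replies.
Player I's best replies: P→B; Q→D; R→B; S→B; T→C.
Player 2's best replies: A→R; B→P; C→P; D→S.
Only (B, P) has each player best-responding; Nash payoffs (3, 9).
Player 2's commitment gain: 9 − 9 = 0.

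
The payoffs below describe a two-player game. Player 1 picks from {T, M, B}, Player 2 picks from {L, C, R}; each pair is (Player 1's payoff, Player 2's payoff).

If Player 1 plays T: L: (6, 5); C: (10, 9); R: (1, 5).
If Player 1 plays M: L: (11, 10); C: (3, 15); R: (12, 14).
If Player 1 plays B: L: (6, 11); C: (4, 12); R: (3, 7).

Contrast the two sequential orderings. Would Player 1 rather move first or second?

If Player 1 leads: Player 2's best replies are T→C, M→C, B→C; Player 1's induced payoffs 10, 3, 4; outcome (T, C), payoffs (10, 9).
If Player 2 leads: Player 1's best replies are L→M, C→T, R→M; Player 2's induced payoffs 10, 9, 14; outcome (M, R), payoffs (12, 14).
Player 1 gets 10 moving first and 12 moving second, so Player 1 prefers to move second.

second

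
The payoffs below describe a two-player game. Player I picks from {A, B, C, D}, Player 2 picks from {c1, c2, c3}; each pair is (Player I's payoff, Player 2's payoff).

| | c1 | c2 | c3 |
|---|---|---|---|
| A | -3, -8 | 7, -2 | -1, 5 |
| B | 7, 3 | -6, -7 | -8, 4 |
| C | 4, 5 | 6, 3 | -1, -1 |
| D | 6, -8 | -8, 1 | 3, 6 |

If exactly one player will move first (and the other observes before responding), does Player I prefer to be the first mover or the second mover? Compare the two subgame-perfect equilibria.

first

If Player I leads: Player 2's best replies are A→c3, B→c3, C→c1, D→c3; Player I's induced payoffs -1, -8, 4, 3; outcome (C, c1), payoffs (4, 5).
If Player 2 leads: Player I's best replies are c1→B, c2→A, c3→D; Player 2's induced payoffs 3, -2, 6; outcome (D, c3), payoffs (3, 6).
Player I gets 4 moving first and 3 moving second, so Player I prefers to move first.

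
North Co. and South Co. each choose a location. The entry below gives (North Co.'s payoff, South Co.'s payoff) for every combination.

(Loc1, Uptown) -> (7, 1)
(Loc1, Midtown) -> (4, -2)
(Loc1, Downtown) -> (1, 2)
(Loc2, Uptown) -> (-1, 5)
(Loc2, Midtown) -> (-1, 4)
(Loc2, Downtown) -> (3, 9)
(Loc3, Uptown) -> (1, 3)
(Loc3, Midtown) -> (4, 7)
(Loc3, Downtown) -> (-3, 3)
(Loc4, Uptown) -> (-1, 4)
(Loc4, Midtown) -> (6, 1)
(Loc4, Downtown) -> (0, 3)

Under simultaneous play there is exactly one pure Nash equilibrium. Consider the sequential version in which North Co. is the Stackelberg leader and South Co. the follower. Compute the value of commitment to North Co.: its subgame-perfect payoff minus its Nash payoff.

Work backward from South Co.'s decision.
- Loc1 → South Co. plays Downtown (best of 1, -2, 2); North Co. gets 1.
- Loc2 → South Co. plays Downtown (best of 5, 4, 9); North Co. gets 3.
- Loc3 → South Co. plays Midtown (best of 3, 7, 3); North Co. gets 4.
- Loc4 → South Co. plays Uptown (best of 4, 1, 3); North Co. gets -1.
Maximizing over 1, 3, 4, -1, North Co. chooses Loc3. Subgame-perfect outcome: (Loc3, Midtown) with payoffs (4, 7).
Now find the simultaneous Nash equilibrium.
North Co.'s best replies: Uptown→Loc1; Midtown→Loc4; Downtown→Loc2.
South Co.'s best replies: Loc1→Downtown; Loc2→Downtown; Loc3→Midtown; Loc4→Uptown.
Only (Loc2, Downtown) has each player best-responding; Nash payoffs (3, 9).
North Co.'s commitment gain: 4 − 3 = 1.

1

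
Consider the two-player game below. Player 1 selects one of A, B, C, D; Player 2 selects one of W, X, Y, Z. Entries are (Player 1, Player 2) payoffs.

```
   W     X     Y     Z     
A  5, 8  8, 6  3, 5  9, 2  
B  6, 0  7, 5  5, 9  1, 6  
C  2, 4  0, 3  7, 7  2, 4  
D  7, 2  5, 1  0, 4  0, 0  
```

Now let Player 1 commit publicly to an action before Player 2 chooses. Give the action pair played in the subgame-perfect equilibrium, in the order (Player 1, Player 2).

Player 2 best-responds to each possible Player 1 move:
- A → Player 2 plays W (best of 8, 6, 5, 2); Player 1 gets 5.
- B → Player 2 plays Y (best of 0, 5, 9, 6); Player 1 gets 5.
- C → Player 2 plays Y (best of 4, 3, 7, 4); Player 1 gets 7.
- D → Player 2 plays Y (best of 2, 1, 4, 0); Player 1 gets 0.
Maximizing over 5, 5, 7, 0, Player 1 chooses C. Subgame-perfect outcome: (C, Y) with payoffs (7, 7).

(C, Y)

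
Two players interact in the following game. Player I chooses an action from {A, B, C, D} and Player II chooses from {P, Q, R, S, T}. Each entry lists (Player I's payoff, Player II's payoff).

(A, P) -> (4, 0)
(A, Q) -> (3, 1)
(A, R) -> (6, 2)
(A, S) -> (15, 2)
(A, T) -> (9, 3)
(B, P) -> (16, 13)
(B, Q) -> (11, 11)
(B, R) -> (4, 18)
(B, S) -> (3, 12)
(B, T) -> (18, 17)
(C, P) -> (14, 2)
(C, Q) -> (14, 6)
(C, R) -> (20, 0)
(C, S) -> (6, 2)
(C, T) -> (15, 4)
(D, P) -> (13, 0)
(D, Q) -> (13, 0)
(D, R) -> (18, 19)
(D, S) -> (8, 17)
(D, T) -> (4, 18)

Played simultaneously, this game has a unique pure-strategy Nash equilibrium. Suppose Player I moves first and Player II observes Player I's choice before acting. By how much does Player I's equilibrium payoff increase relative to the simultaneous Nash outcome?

4

Backward induction with Player I moving first.
- A: Player II compares 0, 1, 2, 2, 3 and picks T; Player I would get 9.
- B: Player II compares 13, 11, 18, 12, 17 and picks R; Player I would get 4.
- C: Player II compares 2, 6, 0, 2, 4 and picks Q; Player I would get 14.
- D: Player II compares 0, 0, 19, 17, 18 and picks R; Player I would get 18.
Maximizing over 9, 4, 14, 18, Player I chooses D. Subgame-perfect outcome: (D, R) with payoffs (18, 19).
Under simultaneous play:
Player I's best replies: P→B; Q→C; R→C; S→A; T→B.
Player II's best replies: A→T; B→R; C→Q; D→R.
The unique mutual best reply is (C, Q), giving (14, 6).
Player I's commitment gain: 18 − 14 = 4.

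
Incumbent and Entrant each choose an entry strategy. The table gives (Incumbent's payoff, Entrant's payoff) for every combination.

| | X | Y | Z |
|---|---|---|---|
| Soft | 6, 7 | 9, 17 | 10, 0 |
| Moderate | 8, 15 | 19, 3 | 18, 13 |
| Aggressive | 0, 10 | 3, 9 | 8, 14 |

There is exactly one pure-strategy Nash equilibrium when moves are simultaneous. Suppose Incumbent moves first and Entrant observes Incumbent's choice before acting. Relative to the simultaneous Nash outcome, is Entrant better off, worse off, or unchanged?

better off

Solve by backward induction (Incumbent leads).
- Soft → Entrant plays Y (best of 7, 17, 0); Incumbent gets 9.
- Moderate → Entrant plays X (best of 15, 3, 13); Incumbent gets 8.
- Aggressive → Entrant plays Z (best of 10, 9, 14); Incumbent gets 8.
Maximizing over 9, 8, 8, Incumbent chooses Soft. Subgame-perfect outcome: (Soft, Y) with payoffs (9, 17).
Under simultaneous play:
Incumbent's best replies: X→Moderate; Y→Moderate; Z→Moderate.
Entrant's best replies: Soft→Y; Moderate→X; Aggressive→Z.
Only (Moderate, X) has each player best-responding; Nash payoffs (8, 15).
Entrant earns 17 sequentially versus 15 at the Nash outcome: better off.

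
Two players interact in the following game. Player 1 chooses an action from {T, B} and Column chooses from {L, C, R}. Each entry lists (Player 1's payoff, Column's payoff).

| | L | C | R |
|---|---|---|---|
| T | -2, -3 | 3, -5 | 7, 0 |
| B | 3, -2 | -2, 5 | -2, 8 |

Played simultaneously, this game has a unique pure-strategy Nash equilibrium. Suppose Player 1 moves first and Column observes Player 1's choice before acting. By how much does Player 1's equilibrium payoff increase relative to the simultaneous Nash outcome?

0

Backward induction with Player 1 moving first.
- T → Column plays R (best of -3, -5, 0); Player 1 gets 7.
- B → Column plays R (best of -2, 5, 8); Player 1 gets -2.
Player 1's induced payoffs are 7, -2, so Player 1 commits to T. Subgame-perfect outcome: (T, R) with payoffs (7, 0).
Under simultaneous play:
Player 1's best replies: L→B; C→T; R→T.
Column's best replies: T→R; B→R.
The unique mutual best reply is (T, R), giving (7, 0).
Player 1's commitment gain: 7 − 7 = 0.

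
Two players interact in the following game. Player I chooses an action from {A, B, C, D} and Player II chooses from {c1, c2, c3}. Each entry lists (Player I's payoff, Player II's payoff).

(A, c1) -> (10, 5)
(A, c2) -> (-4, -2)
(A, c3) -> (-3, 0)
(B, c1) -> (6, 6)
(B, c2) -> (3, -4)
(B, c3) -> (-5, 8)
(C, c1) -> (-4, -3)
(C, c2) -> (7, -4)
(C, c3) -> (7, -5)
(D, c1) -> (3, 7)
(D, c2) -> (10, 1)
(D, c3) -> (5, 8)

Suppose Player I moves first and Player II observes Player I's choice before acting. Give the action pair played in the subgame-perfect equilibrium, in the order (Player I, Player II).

Player II best-responds to each possible Player I move:
- A: BR = c1, leader payoff 10.
- B: BR = c3, leader payoff -5.
- C: BR = c1, leader payoff -4.
- D: BR = c3, leader payoff 5.
Player I's induced payoffs are 10, -5, -4, 5, so Player I commits to A. Subgame-perfect outcome: (A, c1) with payoffs (10, 5).

(A, c1)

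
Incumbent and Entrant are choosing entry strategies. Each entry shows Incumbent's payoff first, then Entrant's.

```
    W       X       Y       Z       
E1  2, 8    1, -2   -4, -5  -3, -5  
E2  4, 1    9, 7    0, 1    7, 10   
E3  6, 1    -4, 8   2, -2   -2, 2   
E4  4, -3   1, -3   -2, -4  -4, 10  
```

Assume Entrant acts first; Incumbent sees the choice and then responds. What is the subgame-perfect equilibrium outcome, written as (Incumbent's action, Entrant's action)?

Work backward from Incumbent's decision.
- W → Incumbent plays E3 (best of 2, 4, 6, 4); Entrant gets 1.
- X → Incumbent plays E2 (best of 1, 9, -4, 1); Entrant gets 7.
- Y → Incumbent plays E3 (best of -4, 0, 2, -2); Entrant gets -2.
- Z → Incumbent plays E2 (best of -3, 7, -2, -4); Entrant gets 10.
Maximizing over 1, 7, -2, 10, Entrant chooses Z. Subgame-perfect outcome: (E2, Z) with payoffs (7, 10).

(E2, Z)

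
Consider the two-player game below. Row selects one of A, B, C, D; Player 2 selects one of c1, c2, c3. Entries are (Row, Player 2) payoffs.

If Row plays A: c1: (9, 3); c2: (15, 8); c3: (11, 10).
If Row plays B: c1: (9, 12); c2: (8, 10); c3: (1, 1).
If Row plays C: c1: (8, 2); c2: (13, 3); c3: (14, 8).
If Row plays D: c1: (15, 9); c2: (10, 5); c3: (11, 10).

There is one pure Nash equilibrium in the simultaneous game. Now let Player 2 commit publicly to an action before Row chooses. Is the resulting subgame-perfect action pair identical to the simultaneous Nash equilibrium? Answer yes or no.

Work backward from Row's decision.
- c1: BR = D, leader payoff 9.
- c2: BR = A, leader payoff 8.
- c3: BR = C, leader payoff 8.
Player 2's induced payoffs are 9, 8, 8, so Player 2 commits to c1. Subgame-perfect outcome: (D, c1) with payoffs (15, 9).
Now find the simultaneous Nash equilibrium.
Row's best replies: c1→D; c2→A; c3→C.
Player 2's best replies: A→c3; B→c1; C→c3; D→c3.
Only (C, c3) has each player best-responding; Nash payoffs (14, 8).
Sequential outcome (D, c1) differs from the Nash profile (C, c3).

no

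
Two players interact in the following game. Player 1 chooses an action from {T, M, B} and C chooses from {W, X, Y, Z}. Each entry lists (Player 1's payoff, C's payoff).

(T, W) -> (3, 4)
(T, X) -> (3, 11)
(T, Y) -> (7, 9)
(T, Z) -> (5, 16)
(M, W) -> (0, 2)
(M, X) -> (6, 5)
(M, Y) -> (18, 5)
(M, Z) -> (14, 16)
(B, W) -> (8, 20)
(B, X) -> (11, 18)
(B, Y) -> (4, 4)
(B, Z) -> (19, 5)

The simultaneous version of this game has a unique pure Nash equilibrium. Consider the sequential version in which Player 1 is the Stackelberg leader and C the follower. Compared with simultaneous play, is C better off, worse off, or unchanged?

Solve by backward induction (Player 1 leads).
- T: C compares 4, 11, 9, 16 and picks Z; Player 1 would get 5.
- M: C compares 2, 5, 5, 16 and picks Z; Player 1 would get 14.
- B: C compares 20, 18, 4, 5 and picks W; Player 1 would get 8.
Among 5, 14, 8, the best is 14 at M. Subgame-perfect outcome: (M, Z) with payoffs (14, 16).
Under simultaneous play:
Player 1's best replies: W→B; X→B; Y→M; Z→B.
C's best replies: T→Z; M→Z; B→W.
Only (B, W) has each player best-responding; Nash payoffs (8, 20).
C earns 16 sequentially versus 20 at the Nash outcome: worse off.

worse off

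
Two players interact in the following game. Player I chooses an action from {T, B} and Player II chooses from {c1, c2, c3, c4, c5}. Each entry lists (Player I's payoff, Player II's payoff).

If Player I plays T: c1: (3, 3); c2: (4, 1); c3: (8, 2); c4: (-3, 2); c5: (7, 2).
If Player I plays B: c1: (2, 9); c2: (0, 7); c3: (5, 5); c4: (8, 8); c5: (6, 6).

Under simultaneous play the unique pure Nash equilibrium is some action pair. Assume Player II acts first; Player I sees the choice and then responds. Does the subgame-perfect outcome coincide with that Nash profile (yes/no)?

Solve by backward induction (Player II leads).
- c1: Player I compares 3, 2 and picks T; Player II would get 3.
- c2: Player I compares 4, 0 and picks T; Player II would get 1.
- c3: Player I compares 8, 5 and picks T; Player II would get 2.
- c4: Player I compares -3, 8 and picks B; Player II would get 8.
- c5: Player I compares 7, 6 and picks T; Player II would get 2.
Player II's induced payoffs are 3, 1, 2, 8, 2, so Player II commits to c4. Subgame-perfect outcome: (B, c4) with payoffs (8, 8).
Now find the simultaneous Nash equilibrium.
Player I's best replies: c1→T; c2→T; c3→T; c4→B; c5→T.
Player II's best replies: T→c1; B→c1.
Only (T, c1) has each player best-responding; Nash payoffs (3, 3).
Sequential outcome (B, c4) differs from the Nash profile (T, c1).

no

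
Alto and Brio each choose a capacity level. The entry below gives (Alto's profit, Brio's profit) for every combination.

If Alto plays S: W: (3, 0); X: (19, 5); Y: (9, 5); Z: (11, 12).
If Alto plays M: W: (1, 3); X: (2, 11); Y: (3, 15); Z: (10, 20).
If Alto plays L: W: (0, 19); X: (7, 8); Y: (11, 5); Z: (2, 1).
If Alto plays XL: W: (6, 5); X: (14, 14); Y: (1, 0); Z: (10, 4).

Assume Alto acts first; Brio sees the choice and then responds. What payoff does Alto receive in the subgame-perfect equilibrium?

Brio best-responds to each possible Alto move:
- S: Brio compares 0, 5, 5, 12 and picks Z; Alto would get 11.
- M: Brio compares 3, 11, 15, 20 and picks Z; Alto would get 10.
- L: Brio compares 19, 8, 5, 1 and picks W; Alto would get 0.
- XL: Brio compares 5, 14, 0, 4 and picks X; Alto would get 14.
Among 11, 10, 0, 14, the best is 14 at XL. Subgame-perfect outcome: (XL, X) with payoffs (14, 14).

14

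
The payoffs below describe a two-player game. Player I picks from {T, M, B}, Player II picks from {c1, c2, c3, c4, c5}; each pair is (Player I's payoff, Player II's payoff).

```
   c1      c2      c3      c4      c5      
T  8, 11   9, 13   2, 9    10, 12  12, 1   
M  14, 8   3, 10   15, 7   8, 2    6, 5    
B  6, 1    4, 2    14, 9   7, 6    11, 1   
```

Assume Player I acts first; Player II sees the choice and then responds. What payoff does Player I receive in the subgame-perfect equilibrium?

Backward induction with Player I moving first.
- T → Player II plays c2 (best of 11, 13, 9, 12, 1); Player I gets 9.
- M → Player II plays c2 (best of 8, 10, 7, 2, 5); Player I gets 3.
- B → Player II plays c3 (best of 1, 2, 9, 6, 1); Player I gets 14.
Player I's induced payoffs are 9, 3, 14, so Player I commits to B. Subgame-perfect outcome: (B, c3) with payoffs (14, 9).

14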